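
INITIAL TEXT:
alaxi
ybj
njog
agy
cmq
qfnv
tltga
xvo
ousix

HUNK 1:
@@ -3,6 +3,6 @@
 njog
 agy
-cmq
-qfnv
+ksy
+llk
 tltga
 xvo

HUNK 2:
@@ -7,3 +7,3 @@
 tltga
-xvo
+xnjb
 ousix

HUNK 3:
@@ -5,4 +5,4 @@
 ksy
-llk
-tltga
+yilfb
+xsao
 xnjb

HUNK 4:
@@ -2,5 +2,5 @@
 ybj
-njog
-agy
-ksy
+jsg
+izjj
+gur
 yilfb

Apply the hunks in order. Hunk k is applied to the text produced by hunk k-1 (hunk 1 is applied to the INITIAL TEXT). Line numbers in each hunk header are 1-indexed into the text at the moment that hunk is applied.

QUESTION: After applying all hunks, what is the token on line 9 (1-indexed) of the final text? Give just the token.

Hunk 1: at line 3 remove [cmq,qfnv] add [ksy,llk] -> 9 lines: alaxi ybj njog agy ksy llk tltga xvo ousix
Hunk 2: at line 7 remove [xvo] add [xnjb] -> 9 lines: alaxi ybj njog agy ksy llk tltga xnjb ousix
Hunk 3: at line 5 remove [llk,tltga] add [yilfb,xsao] -> 9 lines: alaxi ybj njog agy ksy yilfb xsao xnjb ousix
Hunk 4: at line 2 remove [njog,agy,ksy] add [jsg,izjj,gur] -> 9 lines: alaxi ybj jsg izjj gur yilfb xsao xnjb ousix
Final line 9: ousix

Answer: ousix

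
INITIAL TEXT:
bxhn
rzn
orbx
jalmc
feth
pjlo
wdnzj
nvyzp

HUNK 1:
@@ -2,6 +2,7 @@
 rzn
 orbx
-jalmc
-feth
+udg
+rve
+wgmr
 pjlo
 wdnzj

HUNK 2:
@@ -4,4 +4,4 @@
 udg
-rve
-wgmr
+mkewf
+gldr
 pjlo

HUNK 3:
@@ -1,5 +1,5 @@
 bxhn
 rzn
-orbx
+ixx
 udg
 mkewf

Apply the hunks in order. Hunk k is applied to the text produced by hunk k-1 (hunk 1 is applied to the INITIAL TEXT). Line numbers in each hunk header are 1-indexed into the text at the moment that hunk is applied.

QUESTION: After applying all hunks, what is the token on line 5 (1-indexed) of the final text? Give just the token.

Hunk 1: at line 2 remove [jalmc,feth] add [udg,rve,wgmr] -> 9 lines: bxhn rzn orbx udg rve wgmr pjlo wdnzj nvyzp
Hunk 2: at line 4 remove [rve,wgmr] add [mkewf,gldr] -> 9 lines: bxhn rzn orbx udg mkewf gldr pjlo wdnzj nvyzp
Hunk 3: at line 1 remove [orbx] add [ixx] -> 9 lines: bxhn rzn ixx udg mkewf gldr pjlo wdnzj nvyzp
Final line 5: mkewf

Answer: mkewf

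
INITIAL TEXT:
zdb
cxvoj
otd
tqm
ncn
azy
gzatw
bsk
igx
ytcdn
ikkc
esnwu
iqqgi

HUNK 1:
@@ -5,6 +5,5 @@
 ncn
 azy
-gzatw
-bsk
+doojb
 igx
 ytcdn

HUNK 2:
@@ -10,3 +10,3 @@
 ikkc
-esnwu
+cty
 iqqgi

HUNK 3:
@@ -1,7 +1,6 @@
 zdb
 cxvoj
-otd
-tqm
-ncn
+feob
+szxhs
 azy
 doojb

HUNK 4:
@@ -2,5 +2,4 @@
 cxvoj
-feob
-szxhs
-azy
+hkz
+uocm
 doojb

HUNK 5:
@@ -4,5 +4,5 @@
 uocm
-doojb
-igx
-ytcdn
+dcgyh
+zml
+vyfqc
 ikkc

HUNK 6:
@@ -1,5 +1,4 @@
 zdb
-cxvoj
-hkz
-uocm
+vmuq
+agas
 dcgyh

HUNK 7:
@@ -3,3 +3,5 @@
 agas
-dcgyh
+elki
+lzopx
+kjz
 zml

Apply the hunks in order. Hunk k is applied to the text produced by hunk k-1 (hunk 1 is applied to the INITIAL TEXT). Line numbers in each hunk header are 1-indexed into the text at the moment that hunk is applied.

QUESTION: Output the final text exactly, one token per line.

Answer: zdb
vmuq
agas
elki
lzopx
kjz
zml
vyfqc
ikkc
cty
iqqgi

Derivation:
Hunk 1: at line 5 remove [gzatw,bsk] add [doojb] -> 12 lines: zdb cxvoj otd tqm ncn azy doojb igx ytcdn ikkc esnwu iqqgi
Hunk 2: at line 10 remove [esnwu] add [cty] -> 12 lines: zdb cxvoj otd tqm ncn azy doojb igx ytcdn ikkc cty iqqgi
Hunk 3: at line 1 remove [otd,tqm,ncn] add [feob,szxhs] -> 11 lines: zdb cxvoj feob szxhs azy doojb igx ytcdn ikkc cty iqqgi
Hunk 4: at line 2 remove [feob,szxhs,azy] add [hkz,uocm] -> 10 lines: zdb cxvoj hkz uocm doojb igx ytcdn ikkc cty iqqgi
Hunk 5: at line 4 remove [doojb,igx,ytcdn] add [dcgyh,zml,vyfqc] -> 10 lines: zdb cxvoj hkz uocm dcgyh zml vyfqc ikkc cty iqqgi
Hunk 6: at line 1 remove [cxvoj,hkz,uocm] add [vmuq,agas] -> 9 lines: zdb vmuq agas dcgyh zml vyfqc ikkc cty iqqgi
Hunk 7: at line 3 remove [dcgyh] add [elki,lzopx,kjz] -> 11 lines: zdb vmuq agas elki lzopx kjz zml vyfqc ikkc cty iqqgi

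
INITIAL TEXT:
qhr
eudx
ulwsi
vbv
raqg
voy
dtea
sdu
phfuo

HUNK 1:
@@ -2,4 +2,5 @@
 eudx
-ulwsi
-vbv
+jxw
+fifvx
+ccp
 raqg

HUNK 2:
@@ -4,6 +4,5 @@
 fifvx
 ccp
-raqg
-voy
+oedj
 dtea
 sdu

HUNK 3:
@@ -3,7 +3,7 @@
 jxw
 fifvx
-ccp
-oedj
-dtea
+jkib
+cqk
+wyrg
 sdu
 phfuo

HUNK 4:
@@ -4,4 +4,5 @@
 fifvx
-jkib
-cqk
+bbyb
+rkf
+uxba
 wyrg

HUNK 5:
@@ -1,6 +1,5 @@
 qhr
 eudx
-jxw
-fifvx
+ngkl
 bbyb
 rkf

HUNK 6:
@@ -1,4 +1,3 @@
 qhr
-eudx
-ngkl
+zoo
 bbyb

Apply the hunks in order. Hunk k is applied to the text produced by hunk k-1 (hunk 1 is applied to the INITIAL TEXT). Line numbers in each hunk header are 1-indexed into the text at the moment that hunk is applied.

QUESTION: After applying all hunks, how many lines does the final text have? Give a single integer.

Hunk 1: at line 2 remove [ulwsi,vbv] add [jxw,fifvx,ccp] -> 10 lines: qhr eudx jxw fifvx ccp raqg voy dtea sdu phfuo
Hunk 2: at line 4 remove [raqg,voy] add [oedj] -> 9 lines: qhr eudx jxw fifvx ccp oedj dtea sdu phfuo
Hunk 3: at line 3 remove [ccp,oedj,dtea] add [jkib,cqk,wyrg] -> 9 lines: qhr eudx jxw fifvx jkib cqk wyrg sdu phfuo
Hunk 4: at line 4 remove [jkib,cqk] add [bbyb,rkf,uxba] -> 10 lines: qhr eudx jxw fifvx bbyb rkf uxba wyrg sdu phfuo
Hunk 5: at line 1 remove [jxw,fifvx] add [ngkl] -> 9 lines: qhr eudx ngkl bbyb rkf uxba wyrg sdu phfuo
Hunk 6: at line 1 remove [eudx,ngkl] add [zoo] -> 8 lines: qhr zoo bbyb rkf uxba wyrg sdu phfuo
Final line count: 8

Answer: 8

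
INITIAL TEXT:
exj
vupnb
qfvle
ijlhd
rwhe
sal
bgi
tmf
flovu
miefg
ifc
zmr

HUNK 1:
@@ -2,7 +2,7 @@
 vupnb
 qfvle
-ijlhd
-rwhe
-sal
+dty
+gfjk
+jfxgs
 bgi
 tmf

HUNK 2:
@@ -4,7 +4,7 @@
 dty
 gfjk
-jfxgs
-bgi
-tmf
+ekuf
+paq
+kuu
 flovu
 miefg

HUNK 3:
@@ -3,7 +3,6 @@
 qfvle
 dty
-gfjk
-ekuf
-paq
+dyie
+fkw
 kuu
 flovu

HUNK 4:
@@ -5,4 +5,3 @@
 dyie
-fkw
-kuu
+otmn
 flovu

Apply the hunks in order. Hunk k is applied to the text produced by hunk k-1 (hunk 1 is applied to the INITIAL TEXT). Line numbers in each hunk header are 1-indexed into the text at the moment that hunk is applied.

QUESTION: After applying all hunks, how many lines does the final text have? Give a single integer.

Hunk 1: at line 2 remove [ijlhd,rwhe,sal] add [dty,gfjk,jfxgs] -> 12 lines: exj vupnb qfvle dty gfjk jfxgs bgi tmf flovu miefg ifc zmr
Hunk 2: at line 4 remove [jfxgs,bgi,tmf] add [ekuf,paq,kuu] -> 12 lines: exj vupnb qfvle dty gfjk ekuf paq kuu flovu miefg ifc zmr
Hunk 3: at line 3 remove [gfjk,ekuf,paq] add [dyie,fkw] -> 11 lines: exj vupnb qfvle dty dyie fkw kuu flovu miefg ifc zmr
Hunk 4: at line 5 remove [fkw,kuu] add [otmn] -> 10 lines: exj vupnb qfvle dty dyie otmn flovu miefg ifc zmr
Final line count: 10

Answer: 10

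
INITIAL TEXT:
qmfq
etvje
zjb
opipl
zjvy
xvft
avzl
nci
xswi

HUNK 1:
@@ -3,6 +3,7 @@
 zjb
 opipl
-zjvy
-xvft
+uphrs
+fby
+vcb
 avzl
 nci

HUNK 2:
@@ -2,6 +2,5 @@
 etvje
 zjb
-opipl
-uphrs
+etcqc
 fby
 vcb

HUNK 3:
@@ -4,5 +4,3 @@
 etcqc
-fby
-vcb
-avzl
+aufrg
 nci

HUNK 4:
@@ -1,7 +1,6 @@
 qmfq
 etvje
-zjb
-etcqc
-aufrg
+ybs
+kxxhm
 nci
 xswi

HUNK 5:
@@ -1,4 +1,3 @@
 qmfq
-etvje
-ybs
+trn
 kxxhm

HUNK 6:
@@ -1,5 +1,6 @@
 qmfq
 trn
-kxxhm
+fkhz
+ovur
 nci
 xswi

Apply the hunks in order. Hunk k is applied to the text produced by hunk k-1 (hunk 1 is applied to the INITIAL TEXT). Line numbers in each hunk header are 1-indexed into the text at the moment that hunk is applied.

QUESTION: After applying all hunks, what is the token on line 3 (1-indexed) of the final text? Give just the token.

Answer: fkhz

Derivation:
Hunk 1: at line 3 remove [zjvy,xvft] add [uphrs,fby,vcb] -> 10 lines: qmfq etvje zjb opipl uphrs fby vcb avzl nci xswi
Hunk 2: at line 2 remove [opipl,uphrs] add [etcqc] -> 9 lines: qmfq etvje zjb etcqc fby vcb avzl nci xswi
Hunk 3: at line 4 remove [fby,vcb,avzl] add [aufrg] -> 7 lines: qmfq etvje zjb etcqc aufrg nci xswi
Hunk 4: at line 1 remove [zjb,etcqc,aufrg] add [ybs,kxxhm] -> 6 lines: qmfq etvje ybs kxxhm nci xswi
Hunk 5: at line 1 remove [etvje,ybs] add [trn] -> 5 lines: qmfq trn kxxhm nci xswi
Hunk 6: at line 1 remove [kxxhm] add [fkhz,ovur] -> 6 lines: qmfq trn fkhz ovur nci xswi
Final line 3: fkhz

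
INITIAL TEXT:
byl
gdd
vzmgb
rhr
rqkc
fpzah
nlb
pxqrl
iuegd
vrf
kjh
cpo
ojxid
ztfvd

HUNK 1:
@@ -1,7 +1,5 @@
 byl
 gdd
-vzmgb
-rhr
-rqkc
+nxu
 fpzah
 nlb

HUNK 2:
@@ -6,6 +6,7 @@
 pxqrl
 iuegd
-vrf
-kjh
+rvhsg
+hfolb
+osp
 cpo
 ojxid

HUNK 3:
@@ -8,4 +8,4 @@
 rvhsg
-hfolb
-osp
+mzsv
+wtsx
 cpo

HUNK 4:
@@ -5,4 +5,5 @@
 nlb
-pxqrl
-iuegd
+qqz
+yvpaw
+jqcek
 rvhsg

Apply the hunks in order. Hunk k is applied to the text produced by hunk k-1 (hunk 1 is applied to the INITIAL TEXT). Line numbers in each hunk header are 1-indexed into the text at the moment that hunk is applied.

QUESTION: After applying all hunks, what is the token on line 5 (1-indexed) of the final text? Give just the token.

Answer: nlb

Derivation:
Hunk 1: at line 1 remove [vzmgb,rhr,rqkc] add [nxu] -> 12 lines: byl gdd nxu fpzah nlb pxqrl iuegd vrf kjh cpo ojxid ztfvd
Hunk 2: at line 6 remove [vrf,kjh] add [rvhsg,hfolb,osp] -> 13 lines: byl gdd nxu fpzah nlb pxqrl iuegd rvhsg hfolb osp cpo ojxid ztfvd
Hunk 3: at line 8 remove [hfolb,osp] add [mzsv,wtsx] -> 13 lines: byl gdd nxu fpzah nlb pxqrl iuegd rvhsg mzsv wtsx cpo ojxid ztfvd
Hunk 4: at line 5 remove [pxqrl,iuegd] add [qqz,yvpaw,jqcek] -> 14 lines: byl gdd nxu fpzah nlb qqz yvpaw jqcek rvhsg mzsv wtsx cpo ojxid ztfvd
Final line 5: nlb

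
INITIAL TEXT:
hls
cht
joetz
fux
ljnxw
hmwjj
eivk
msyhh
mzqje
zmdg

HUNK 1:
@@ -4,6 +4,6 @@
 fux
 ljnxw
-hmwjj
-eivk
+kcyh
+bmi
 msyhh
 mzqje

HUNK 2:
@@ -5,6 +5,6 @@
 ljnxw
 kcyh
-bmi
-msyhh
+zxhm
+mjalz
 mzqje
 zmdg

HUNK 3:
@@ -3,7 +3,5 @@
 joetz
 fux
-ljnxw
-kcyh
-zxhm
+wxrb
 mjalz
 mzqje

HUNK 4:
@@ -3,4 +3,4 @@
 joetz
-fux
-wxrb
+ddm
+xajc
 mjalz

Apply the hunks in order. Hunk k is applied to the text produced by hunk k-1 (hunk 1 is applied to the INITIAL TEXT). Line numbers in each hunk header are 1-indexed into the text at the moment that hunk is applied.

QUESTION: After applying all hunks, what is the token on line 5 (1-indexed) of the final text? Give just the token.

Answer: xajc

Derivation:
Hunk 1: at line 4 remove [hmwjj,eivk] add [kcyh,bmi] -> 10 lines: hls cht joetz fux ljnxw kcyh bmi msyhh mzqje zmdg
Hunk 2: at line 5 remove [bmi,msyhh] add [zxhm,mjalz] -> 10 lines: hls cht joetz fux ljnxw kcyh zxhm mjalz mzqje zmdg
Hunk 3: at line 3 remove [ljnxw,kcyh,zxhm] add [wxrb] -> 8 lines: hls cht joetz fux wxrb mjalz mzqje zmdg
Hunk 4: at line 3 remove [fux,wxrb] add [ddm,xajc] -> 8 lines: hls cht joetz ddm xajc mjalz mzqje zmdg
Final line 5: xajc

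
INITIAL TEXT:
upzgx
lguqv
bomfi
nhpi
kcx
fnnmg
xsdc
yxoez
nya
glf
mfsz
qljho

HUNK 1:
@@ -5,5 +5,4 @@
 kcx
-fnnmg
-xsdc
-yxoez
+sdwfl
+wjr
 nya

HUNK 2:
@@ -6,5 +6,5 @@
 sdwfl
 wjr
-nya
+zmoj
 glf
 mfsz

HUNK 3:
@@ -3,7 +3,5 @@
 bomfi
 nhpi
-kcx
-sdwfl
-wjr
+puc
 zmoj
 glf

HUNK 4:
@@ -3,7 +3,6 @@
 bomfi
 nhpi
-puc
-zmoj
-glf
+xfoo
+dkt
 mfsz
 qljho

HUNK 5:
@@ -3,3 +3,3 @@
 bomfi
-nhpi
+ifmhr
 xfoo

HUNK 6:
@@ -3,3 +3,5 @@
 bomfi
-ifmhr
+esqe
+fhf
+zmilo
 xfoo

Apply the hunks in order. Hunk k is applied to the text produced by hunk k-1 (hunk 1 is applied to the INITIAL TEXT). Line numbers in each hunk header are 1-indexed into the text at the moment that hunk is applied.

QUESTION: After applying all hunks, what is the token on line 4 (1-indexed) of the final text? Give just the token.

Answer: esqe

Derivation:
Hunk 1: at line 5 remove [fnnmg,xsdc,yxoez] add [sdwfl,wjr] -> 11 lines: upzgx lguqv bomfi nhpi kcx sdwfl wjr nya glf mfsz qljho
Hunk 2: at line 6 remove [nya] add [zmoj] -> 11 lines: upzgx lguqv bomfi nhpi kcx sdwfl wjr zmoj glf mfsz qljho
Hunk 3: at line 3 remove [kcx,sdwfl,wjr] add [puc] -> 9 lines: upzgx lguqv bomfi nhpi puc zmoj glf mfsz qljho
Hunk 4: at line 3 remove [puc,zmoj,glf] add [xfoo,dkt] -> 8 lines: upzgx lguqv bomfi nhpi xfoo dkt mfsz qljho
Hunk 5: at line 3 remove [nhpi] add [ifmhr] -> 8 lines: upzgx lguqv bomfi ifmhr xfoo dkt mfsz qljho
Hunk 6: at line 3 remove [ifmhr] add [esqe,fhf,zmilo] -> 10 lines: upzgx lguqv bomfi esqe fhf zmilo xfoo dkt mfsz qljho
Final line 4: esqe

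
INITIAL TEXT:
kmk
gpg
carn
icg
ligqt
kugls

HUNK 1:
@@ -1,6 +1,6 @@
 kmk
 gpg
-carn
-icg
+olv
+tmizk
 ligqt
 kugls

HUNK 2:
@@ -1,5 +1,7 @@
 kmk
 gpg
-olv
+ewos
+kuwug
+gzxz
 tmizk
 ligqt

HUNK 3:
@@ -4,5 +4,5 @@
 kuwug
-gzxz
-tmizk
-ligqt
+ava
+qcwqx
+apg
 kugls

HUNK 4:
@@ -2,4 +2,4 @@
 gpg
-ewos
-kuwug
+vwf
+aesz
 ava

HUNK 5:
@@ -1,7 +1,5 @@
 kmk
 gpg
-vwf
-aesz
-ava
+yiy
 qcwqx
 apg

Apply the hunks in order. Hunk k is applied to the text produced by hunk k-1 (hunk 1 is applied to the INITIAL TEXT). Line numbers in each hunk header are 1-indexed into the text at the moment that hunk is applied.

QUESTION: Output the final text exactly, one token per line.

Answer: kmk
gpg
yiy
qcwqx
apg
kugls

Derivation:
Hunk 1: at line 1 remove [carn,icg] add [olv,tmizk] -> 6 lines: kmk gpg olv tmizk ligqt kugls
Hunk 2: at line 1 remove [olv] add [ewos,kuwug,gzxz] -> 8 lines: kmk gpg ewos kuwug gzxz tmizk ligqt kugls
Hunk 3: at line 4 remove [gzxz,tmizk,ligqt] add [ava,qcwqx,apg] -> 8 lines: kmk gpg ewos kuwug ava qcwqx apg kugls
Hunk 4: at line 2 remove [ewos,kuwug] add [vwf,aesz] -> 8 lines: kmk gpg vwf aesz ava qcwqx apg kugls
Hunk 5: at line 1 remove [vwf,aesz,ava] add [yiy] -> 6 lines: kmk gpg yiy qcwqx apg kugls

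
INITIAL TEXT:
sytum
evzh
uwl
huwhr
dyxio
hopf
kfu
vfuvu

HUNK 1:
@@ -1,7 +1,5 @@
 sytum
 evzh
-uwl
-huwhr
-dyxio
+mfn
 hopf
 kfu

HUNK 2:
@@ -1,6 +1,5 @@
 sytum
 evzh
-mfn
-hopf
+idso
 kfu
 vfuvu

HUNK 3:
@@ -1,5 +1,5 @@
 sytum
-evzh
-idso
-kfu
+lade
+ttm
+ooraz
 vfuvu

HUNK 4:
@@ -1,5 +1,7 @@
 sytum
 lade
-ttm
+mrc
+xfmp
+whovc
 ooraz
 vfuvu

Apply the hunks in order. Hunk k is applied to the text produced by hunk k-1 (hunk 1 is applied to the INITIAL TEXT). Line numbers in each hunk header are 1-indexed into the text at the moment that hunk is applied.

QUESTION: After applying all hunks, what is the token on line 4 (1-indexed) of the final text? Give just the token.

Answer: xfmp

Derivation:
Hunk 1: at line 1 remove [uwl,huwhr,dyxio] add [mfn] -> 6 lines: sytum evzh mfn hopf kfu vfuvu
Hunk 2: at line 1 remove [mfn,hopf] add [idso] -> 5 lines: sytum evzh idso kfu vfuvu
Hunk 3: at line 1 remove [evzh,idso,kfu] add [lade,ttm,ooraz] -> 5 lines: sytum lade ttm ooraz vfuvu
Hunk 4: at line 1 remove [ttm] add [mrc,xfmp,whovc] -> 7 lines: sytum lade mrc xfmp whovc ooraz vfuvu
Final line 4: xfmp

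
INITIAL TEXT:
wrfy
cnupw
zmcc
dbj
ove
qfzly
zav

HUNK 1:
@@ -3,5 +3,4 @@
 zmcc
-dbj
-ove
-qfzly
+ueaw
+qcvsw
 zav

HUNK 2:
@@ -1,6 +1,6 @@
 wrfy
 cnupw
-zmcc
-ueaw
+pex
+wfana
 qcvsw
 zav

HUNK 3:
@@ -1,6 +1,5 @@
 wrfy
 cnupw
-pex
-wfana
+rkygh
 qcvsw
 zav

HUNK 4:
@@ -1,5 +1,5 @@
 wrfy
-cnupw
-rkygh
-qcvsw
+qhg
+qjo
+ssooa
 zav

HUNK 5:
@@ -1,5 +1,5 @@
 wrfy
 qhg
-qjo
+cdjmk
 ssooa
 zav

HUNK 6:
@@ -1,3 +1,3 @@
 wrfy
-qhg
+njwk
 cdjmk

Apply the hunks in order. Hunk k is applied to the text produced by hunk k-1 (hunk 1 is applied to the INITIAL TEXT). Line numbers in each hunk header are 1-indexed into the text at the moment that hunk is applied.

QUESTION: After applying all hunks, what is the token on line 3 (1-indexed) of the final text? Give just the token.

Answer: cdjmk

Derivation:
Hunk 1: at line 3 remove [dbj,ove,qfzly] add [ueaw,qcvsw] -> 6 lines: wrfy cnupw zmcc ueaw qcvsw zav
Hunk 2: at line 1 remove [zmcc,ueaw] add [pex,wfana] -> 6 lines: wrfy cnupw pex wfana qcvsw zav
Hunk 3: at line 1 remove [pex,wfana] add [rkygh] -> 5 lines: wrfy cnupw rkygh qcvsw zav
Hunk 4: at line 1 remove [cnupw,rkygh,qcvsw] add [qhg,qjo,ssooa] -> 5 lines: wrfy qhg qjo ssooa zav
Hunk 5: at line 1 remove [qjo] add [cdjmk] -> 5 lines: wrfy qhg cdjmk ssooa zav
Hunk 6: at line 1 remove [qhg] add [njwk] -> 5 lines: wrfy njwk cdjmk ssooa zav
Final line 3: cdjmk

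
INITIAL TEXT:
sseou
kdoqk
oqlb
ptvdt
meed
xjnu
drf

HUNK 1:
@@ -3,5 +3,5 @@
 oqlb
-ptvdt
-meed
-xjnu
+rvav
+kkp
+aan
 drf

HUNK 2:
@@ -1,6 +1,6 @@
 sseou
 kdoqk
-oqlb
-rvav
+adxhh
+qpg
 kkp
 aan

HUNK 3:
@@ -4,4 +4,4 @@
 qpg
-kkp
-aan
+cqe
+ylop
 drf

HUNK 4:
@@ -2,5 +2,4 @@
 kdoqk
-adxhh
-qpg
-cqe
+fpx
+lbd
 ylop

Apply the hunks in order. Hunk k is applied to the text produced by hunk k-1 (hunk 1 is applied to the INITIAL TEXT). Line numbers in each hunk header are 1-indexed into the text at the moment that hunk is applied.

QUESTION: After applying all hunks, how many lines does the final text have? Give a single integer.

Hunk 1: at line 3 remove [ptvdt,meed,xjnu] add [rvav,kkp,aan] -> 7 lines: sseou kdoqk oqlb rvav kkp aan drf
Hunk 2: at line 1 remove [oqlb,rvav] add [adxhh,qpg] -> 7 lines: sseou kdoqk adxhh qpg kkp aan drf
Hunk 3: at line 4 remove [kkp,aan] add [cqe,ylop] -> 7 lines: sseou kdoqk adxhh qpg cqe ylop drf
Hunk 4: at line 2 remove [adxhh,qpg,cqe] add [fpx,lbd] -> 6 lines: sseou kdoqk fpx lbd ylop drf
Final line count: 6

Answer: 6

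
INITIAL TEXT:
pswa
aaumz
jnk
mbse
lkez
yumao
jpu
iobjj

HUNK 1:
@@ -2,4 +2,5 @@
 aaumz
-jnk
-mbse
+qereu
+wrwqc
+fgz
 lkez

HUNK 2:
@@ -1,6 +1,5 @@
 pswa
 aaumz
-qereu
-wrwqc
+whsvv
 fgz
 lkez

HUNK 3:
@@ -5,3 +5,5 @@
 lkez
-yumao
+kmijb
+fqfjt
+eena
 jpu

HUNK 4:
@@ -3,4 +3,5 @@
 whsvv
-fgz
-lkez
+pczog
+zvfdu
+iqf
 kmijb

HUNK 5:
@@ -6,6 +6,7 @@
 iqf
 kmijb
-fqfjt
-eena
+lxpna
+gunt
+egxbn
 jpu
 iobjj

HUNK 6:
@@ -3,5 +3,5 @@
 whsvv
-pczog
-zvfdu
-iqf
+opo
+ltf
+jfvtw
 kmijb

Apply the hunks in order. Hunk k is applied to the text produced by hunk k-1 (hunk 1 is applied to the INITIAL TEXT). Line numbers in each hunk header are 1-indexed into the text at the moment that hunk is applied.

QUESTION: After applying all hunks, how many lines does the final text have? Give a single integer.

Answer: 12

Derivation:
Hunk 1: at line 2 remove [jnk,mbse] add [qereu,wrwqc,fgz] -> 9 lines: pswa aaumz qereu wrwqc fgz lkez yumao jpu iobjj
Hunk 2: at line 1 remove [qereu,wrwqc] add [whsvv] -> 8 lines: pswa aaumz whsvv fgz lkez yumao jpu iobjj
Hunk 3: at line 5 remove [yumao] add [kmijb,fqfjt,eena] -> 10 lines: pswa aaumz whsvv fgz lkez kmijb fqfjt eena jpu iobjj
Hunk 4: at line 3 remove [fgz,lkez] add [pczog,zvfdu,iqf] -> 11 lines: pswa aaumz whsvv pczog zvfdu iqf kmijb fqfjt eena jpu iobjj
Hunk 5: at line 6 remove [fqfjt,eena] add [lxpna,gunt,egxbn] -> 12 lines: pswa aaumz whsvv pczog zvfdu iqf kmijb lxpna gunt egxbn jpu iobjj
Hunk 6: at line 3 remove [pczog,zvfdu,iqf] add [opo,ltf,jfvtw] -> 12 lines: pswa aaumz whsvv opo ltf jfvtw kmijb lxpna gunt egxbn jpu iobjj
Final line count: 12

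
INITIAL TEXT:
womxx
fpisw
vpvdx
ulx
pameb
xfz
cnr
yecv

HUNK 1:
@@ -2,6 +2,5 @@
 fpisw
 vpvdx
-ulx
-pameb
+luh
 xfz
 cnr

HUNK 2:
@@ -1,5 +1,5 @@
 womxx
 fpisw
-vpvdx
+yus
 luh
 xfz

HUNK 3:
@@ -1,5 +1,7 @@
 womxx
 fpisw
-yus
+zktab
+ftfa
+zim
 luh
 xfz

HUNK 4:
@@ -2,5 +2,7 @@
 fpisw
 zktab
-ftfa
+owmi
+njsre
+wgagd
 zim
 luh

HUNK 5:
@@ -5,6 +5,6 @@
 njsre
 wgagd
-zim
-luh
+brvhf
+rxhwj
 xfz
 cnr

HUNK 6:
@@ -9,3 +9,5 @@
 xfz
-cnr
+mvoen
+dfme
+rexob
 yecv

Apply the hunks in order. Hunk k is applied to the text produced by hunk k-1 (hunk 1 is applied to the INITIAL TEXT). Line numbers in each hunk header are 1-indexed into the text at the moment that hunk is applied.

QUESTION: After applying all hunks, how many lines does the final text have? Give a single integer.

Hunk 1: at line 2 remove [ulx,pameb] add [luh] -> 7 lines: womxx fpisw vpvdx luh xfz cnr yecv
Hunk 2: at line 1 remove [vpvdx] add [yus] -> 7 lines: womxx fpisw yus luh xfz cnr yecv
Hunk 3: at line 1 remove [yus] add [zktab,ftfa,zim] -> 9 lines: womxx fpisw zktab ftfa zim luh xfz cnr yecv
Hunk 4: at line 2 remove [ftfa] add [owmi,njsre,wgagd] -> 11 lines: womxx fpisw zktab owmi njsre wgagd zim luh xfz cnr yecv
Hunk 5: at line 5 remove [zim,luh] add [brvhf,rxhwj] -> 11 lines: womxx fpisw zktab owmi njsre wgagd brvhf rxhwj xfz cnr yecv
Hunk 6: at line 9 remove [cnr] add [mvoen,dfme,rexob] -> 13 lines: womxx fpisw zktab owmi njsre wgagd brvhf rxhwj xfz mvoen dfme rexob yecv
Final line count: 13

Answer: 13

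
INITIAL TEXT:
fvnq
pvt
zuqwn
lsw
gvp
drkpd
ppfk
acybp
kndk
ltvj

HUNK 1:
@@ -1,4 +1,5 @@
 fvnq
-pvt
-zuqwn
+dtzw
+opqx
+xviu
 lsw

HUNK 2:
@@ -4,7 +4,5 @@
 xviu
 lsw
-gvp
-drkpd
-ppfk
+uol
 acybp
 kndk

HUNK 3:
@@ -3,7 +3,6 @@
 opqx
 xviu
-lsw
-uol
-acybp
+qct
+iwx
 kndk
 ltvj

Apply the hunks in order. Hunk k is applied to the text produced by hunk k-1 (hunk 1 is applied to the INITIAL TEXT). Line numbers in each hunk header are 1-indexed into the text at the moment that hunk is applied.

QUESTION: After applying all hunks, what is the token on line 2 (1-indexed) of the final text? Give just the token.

Answer: dtzw

Derivation:
Hunk 1: at line 1 remove [pvt,zuqwn] add [dtzw,opqx,xviu] -> 11 lines: fvnq dtzw opqx xviu lsw gvp drkpd ppfk acybp kndk ltvj
Hunk 2: at line 4 remove [gvp,drkpd,ppfk] add [uol] -> 9 lines: fvnq dtzw opqx xviu lsw uol acybp kndk ltvj
Hunk 3: at line 3 remove [lsw,uol,acybp] add [qct,iwx] -> 8 lines: fvnq dtzw opqx xviu qct iwx kndk ltvj
Final line 2: dtzw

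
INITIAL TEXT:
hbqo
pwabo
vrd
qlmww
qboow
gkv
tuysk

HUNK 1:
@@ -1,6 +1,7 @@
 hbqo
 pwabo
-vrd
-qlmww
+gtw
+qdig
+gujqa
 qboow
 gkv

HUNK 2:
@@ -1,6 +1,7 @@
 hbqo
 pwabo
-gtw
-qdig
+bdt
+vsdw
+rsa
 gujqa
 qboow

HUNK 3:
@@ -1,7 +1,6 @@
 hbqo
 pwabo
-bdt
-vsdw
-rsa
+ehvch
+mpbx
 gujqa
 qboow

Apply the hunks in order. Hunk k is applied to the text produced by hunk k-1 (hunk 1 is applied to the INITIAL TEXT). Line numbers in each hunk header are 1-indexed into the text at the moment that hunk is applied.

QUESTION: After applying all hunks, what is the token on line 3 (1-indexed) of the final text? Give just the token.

Hunk 1: at line 1 remove [vrd,qlmww] add [gtw,qdig,gujqa] -> 8 lines: hbqo pwabo gtw qdig gujqa qboow gkv tuysk
Hunk 2: at line 1 remove [gtw,qdig] add [bdt,vsdw,rsa] -> 9 lines: hbqo pwabo bdt vsdw rsa gujqa qboow gkv tuysk
Hunk 3: at line 1 remove [bdt,vsdw,rsa] add [ehvch,mpbx] -> 8 lines: hbqo pwabo ehvch mpbx gujqa qboow gkv tuysk
Final line 3: ehvch

Answer: ehvch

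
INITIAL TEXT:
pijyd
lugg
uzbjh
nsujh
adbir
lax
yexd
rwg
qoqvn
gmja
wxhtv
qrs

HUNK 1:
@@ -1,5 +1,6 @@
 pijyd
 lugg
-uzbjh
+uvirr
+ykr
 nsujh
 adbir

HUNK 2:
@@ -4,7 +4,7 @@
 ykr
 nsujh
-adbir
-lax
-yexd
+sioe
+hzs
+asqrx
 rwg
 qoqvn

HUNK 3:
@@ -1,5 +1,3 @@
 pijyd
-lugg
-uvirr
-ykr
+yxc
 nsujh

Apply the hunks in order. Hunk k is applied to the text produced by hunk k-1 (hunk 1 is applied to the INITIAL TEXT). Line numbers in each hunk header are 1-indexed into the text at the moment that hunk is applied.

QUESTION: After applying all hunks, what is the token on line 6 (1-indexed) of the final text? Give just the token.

Hunk 1: at line 1 remove [uzbjh] add [uvirr,ykr] -> 13 lines: pijyd lugg uvirr ykr nsujh adbir lax yexd rwg qoqvn gmja wxhtv qrs
Hunk 2: at line 4 remove [adbir,lax,yexd] add [sioe,hzs,asqrx] -> 13 lines: pijyd lugg uvirr ykr nsujh sioe hzs asqrx rwg qoqvn gmja wxhtv qrs
Hunk 3: at line 1 remove [lugg,uvirr,ykr] add [yxc] -> 11 lines: pijyd yxc nsujh sioe hzs asqrx rwg qoqvn gmja wxhtv qrs
Final line 6: asqrx

Answer: asqrx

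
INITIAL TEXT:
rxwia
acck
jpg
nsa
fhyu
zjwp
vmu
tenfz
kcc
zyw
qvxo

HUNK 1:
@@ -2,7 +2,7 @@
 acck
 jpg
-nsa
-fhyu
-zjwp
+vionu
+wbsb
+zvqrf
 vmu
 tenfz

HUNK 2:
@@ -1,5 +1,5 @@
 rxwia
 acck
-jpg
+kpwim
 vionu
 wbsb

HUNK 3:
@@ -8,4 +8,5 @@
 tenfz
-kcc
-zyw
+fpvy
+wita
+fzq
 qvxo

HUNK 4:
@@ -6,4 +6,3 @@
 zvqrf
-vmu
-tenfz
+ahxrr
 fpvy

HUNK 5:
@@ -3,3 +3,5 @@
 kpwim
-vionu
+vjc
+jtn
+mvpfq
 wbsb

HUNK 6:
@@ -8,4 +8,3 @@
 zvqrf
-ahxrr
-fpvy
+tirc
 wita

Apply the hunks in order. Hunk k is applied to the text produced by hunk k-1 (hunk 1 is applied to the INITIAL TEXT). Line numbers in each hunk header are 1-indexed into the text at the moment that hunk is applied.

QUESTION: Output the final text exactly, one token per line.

Answer: rxwia
acck
kpwim
vjc
jtn
mvpfq
wbsb
zvqrf
tirc
wita
fzq
qvxo

Derivation:
Hunk 1: at line 2 remove [nsa,fhyu,zjwp] add [vionu,wbsb,zvqrf] -> 11 lines: rxwia acck jpg vionu wbsb zvqrf vmu tenfz kcc zyw qvxo
Hunk 2: at line 1 remove [jpg] add [kpwim] -> 11 lines: rxwia acck kpwim vionu wbsb zvqrf vmu tenfz kcc zyw qvxo
Hunk 3: at line 8 remove [kcc,zyw] add [fpvy,wita,fzq] -> 12 lines: rxwia acck kpwim vionu wbsb zvqrf vmu tenfz fpvy wita fzq qvxo
Hunk 4: at line 6 remove [vmu,tenfz] add [ahxrr] -> 11 lines: rxwia acck kpwim vionu wbsb zvqrf ahxrr fpvy wita fzq qvxo
Hunk 5: at line 3 remove [vionu] add [vjc,jtn,mvpfq] -> 13 lines: rxwia acck kpwim vjc jtn mvpfq wbsb zvqrf ahxrr fpvy wita fzq qvxo
Hunk 6: at line 8 remove [ahxrr,fpvy] add [tirc] -> 12 lines: rxwia acck kpwim vjc jtn mvpfq wbsb zvqrf tirc wita fzq qvxo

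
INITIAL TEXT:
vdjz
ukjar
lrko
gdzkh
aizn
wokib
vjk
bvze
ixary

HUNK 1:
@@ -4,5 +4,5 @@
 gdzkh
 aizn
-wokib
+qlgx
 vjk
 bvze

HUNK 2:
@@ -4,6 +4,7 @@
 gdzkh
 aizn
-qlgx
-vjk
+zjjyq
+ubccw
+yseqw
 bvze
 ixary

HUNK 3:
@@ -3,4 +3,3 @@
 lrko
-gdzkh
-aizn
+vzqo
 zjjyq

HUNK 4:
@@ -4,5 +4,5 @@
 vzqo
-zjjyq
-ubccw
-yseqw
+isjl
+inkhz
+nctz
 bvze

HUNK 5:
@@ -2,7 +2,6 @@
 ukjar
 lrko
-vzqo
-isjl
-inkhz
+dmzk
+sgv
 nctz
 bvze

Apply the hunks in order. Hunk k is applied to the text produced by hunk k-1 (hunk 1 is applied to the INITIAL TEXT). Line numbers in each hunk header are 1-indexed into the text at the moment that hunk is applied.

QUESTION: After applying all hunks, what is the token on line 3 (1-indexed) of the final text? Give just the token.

Answer: lrko

Derivation:
Hunk 1: at line 4 remove [wokib] add [qlgx] -> 9 lines: vdjz ukjar lrko gdzkh aizn qlgx vjk bvze ixary
Hunk 2: at line 4 remove [qlgx,vjk] add [zjjyq,ubccw,yseqw] -> 10 lines: vdjz ukjar lrko gdzkh aizn zjjyq ubccw yseqw bvze ixary
Hunk 3: at line 3 remove [gdzkh,aizn] add [vzqo] -> 9 lines: vdjz ukjar lrko vzqo zjjyq ubccw yseqw bvze ixary
Hunk 4: at line 4 remove [zjjyq,ubccw,yseqw] add [isjl,inkhz,nctz] -> 9 lines: vdjz ukjar lrko vzqo isjl inkhz nctz bvze ixary
Hunk 5: at line 2 remove [vzqo,isjl,inkhz] add [dmzk,sgv] -> 8 lines: vdjz ukjar lrko dmzk sgv nctz bvze ixary
Final line 3: lrko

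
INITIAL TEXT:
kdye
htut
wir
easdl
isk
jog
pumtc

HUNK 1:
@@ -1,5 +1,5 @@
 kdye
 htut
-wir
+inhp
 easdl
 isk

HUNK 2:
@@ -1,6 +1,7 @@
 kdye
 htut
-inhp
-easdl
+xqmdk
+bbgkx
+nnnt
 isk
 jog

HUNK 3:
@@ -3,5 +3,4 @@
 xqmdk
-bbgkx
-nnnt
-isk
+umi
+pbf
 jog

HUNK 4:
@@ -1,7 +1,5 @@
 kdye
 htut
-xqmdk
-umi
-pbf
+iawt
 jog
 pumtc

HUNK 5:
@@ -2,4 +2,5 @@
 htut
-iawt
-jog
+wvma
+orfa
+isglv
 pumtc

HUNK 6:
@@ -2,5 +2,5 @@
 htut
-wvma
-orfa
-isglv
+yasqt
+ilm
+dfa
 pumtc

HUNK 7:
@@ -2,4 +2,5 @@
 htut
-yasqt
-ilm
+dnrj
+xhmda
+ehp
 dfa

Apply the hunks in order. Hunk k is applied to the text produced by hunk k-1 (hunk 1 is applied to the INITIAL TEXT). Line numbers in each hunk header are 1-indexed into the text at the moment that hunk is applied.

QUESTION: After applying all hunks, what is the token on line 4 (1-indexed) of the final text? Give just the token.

Answer: xhmda

Derivation:
Hunk 1: at line 1 remove [wir] add [inhp] -> 7 lines: kdye htut inhp easdl isk jog pumtc
Hunk 2: at line 1 remove [inhp,easdl] add [xqmdk,bbgkx,nnnt] -> 8 lines: kdye htut xqmdk bbgkx nnnt isk jog pumtc
Hunk 3: at line 3 remove [bbgkx,nnnt,isk] add [umi,pbf] -> 7 lines: kdye htut xqmdk umi pbf jog pumtc
Hunk 4: at line 1 remove [xqmdk,umi,pbf] add [iawt] -> 5 lines: kdye htut iawt jog pumtc
Hunk 5: at line 2 remove [iawt,jog] add [wvma,orfa,isglv] -> 6 lines: kdye htut wvma orfa isglv pumtc
Hunk 6: at line 2 remove [wvma,orfa,isglv] add [yasqt,ilm,dfa] -> 6 lines: kdye htut yasqt ilm dfa pumtc
Hunk 7: at line 2 remove [yasqt,ilm] add [dnrj,xhmda,ehp] -> 7 lines: kdye htut dnrj xhmda ehp dfa pumtc
Final line 4: xhmda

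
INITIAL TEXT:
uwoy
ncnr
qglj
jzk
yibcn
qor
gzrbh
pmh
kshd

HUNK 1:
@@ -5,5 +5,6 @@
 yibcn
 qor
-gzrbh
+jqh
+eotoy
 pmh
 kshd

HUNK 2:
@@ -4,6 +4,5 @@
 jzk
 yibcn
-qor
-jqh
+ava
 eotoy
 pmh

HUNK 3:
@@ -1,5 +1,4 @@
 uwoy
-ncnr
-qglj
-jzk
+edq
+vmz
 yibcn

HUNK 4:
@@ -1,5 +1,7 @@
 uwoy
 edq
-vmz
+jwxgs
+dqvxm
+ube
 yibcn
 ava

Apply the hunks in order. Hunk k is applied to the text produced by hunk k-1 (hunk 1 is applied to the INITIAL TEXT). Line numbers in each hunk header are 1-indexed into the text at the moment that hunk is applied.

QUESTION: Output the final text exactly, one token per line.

Hunk 1: at line 5 remove [gzrbh] add [jqh,eotoy] -> 10 lines: uwoy ncnr qglj jzk yibcn qor jqh eotoy pmh kshd
Hunk 2: at line 4 remove [qor,jqh] add [ava] -> 9 lines: uwoy ncnr qglj jzk yibcn ava eotoy pmh kshd
Hunk 3: at line 1 remove [ncnr,qglj,jzk] add [edq,vmz] -> 8 lines: uwoy edq vmz yibcn ava eotoy pmh kshd
Hunk 4: at line 1 remove [vmz] add [jwxgs,dqvxm,ube] -> 10 lines: uwoy edq jwxgs dqvxm ube yibcn ava eotoy pmh kshd

Answer: uwoy
edq
jwxgs
dqvxm
ube
yibcn
ava
eotoy
pmh
kshd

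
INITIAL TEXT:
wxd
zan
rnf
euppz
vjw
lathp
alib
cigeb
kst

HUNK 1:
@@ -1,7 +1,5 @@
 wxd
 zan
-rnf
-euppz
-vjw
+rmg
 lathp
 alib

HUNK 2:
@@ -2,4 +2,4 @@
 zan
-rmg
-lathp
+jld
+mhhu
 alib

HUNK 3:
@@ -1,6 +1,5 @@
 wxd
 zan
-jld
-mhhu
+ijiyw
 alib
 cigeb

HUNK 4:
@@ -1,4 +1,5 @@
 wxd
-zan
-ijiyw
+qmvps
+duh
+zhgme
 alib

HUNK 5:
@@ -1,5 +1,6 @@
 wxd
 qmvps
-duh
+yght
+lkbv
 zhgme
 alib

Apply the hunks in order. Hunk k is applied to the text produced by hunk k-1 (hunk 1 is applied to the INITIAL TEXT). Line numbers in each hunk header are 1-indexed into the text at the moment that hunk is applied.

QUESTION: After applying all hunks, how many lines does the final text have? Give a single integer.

Answer: 8

Derivation:
Hunk 1: at line 1 remove [rnf,euppz,vjw] add [rmg] -> 7 lines: wxd zan rmg lathp alib cigeb kst
Hunk 2: at line 2 remove [rmg,lathp] add [jld,mhhu] -> 7 lines: wxd zan jld mhhu alib cigeb kst
Hunk 3: at line 1 remove [jld,mhhu] add [ijiyw] -> 6 lines: wxd zan ijiyw alib cigeb kst
Hunk 4: at line 1 remove [zan,ijiyw] add [qmvps,duh,zhgme] -> 7 lines: wxd qmvps duh zhgme alib cigeb kst
Hunk 5: at line 1 remove [duh] add [yght,lkbv] -> 8 lines: wxd qmvps yght lkbv zhgme alib cigeb kst
Final line count: 8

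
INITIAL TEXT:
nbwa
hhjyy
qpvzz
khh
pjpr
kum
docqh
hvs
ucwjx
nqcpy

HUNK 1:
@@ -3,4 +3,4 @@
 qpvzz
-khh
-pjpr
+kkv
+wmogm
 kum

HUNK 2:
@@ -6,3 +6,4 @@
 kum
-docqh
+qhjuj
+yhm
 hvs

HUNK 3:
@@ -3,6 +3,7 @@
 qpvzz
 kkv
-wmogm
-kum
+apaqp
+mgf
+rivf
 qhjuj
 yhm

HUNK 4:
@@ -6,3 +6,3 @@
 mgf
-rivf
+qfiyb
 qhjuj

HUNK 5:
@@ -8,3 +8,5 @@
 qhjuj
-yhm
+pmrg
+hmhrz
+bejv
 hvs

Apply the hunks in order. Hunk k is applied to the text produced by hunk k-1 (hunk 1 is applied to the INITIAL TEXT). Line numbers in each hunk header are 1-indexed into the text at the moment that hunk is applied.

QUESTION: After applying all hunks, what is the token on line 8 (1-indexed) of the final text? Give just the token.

Hunk 1: at line 3 remove [khh,pjpr] add [kkv,wmogm] -> 10 lines: nbwa hhjyy qpvzz kkv wmogm kum docqh hvs ucwjx nqcpy
Hunk 2: at line 6 remove [docqh] add [qhjuj,yhm] -> 11 lines: nbwa hhjyy qpvzz kkv wmogm kum qhjuj yhm hvs ucwjx nqcpy
Hunk 3: at line 3 remove [wmogm,kum] add [apaqp,mgf,rivf] -> 12 lines: nbwa hhjyy qpvzz kkv apaqp mgf rivf qhjuj yhm hvs ucwjx nqcpy
Hunk 4: at line 6 remove [rivf] add [qfiyb] -> 12 lines: nbwa hhjyy qpvzz kkv apaqp mgf qfiyb qhjuj yhm hvs ucwjx nqcpy
Hunk 5: at line 8 remove [yhm] add [pmrg,hmhrz,bejv] -> 14 lines: nbwa hhjyy qpvzz kkv apaqp mgf qfiyb qhjuj pmrg hmhrz bejv hvs ucwjx nqcpy
Final line 8: qhjuj

Answer: qhjuj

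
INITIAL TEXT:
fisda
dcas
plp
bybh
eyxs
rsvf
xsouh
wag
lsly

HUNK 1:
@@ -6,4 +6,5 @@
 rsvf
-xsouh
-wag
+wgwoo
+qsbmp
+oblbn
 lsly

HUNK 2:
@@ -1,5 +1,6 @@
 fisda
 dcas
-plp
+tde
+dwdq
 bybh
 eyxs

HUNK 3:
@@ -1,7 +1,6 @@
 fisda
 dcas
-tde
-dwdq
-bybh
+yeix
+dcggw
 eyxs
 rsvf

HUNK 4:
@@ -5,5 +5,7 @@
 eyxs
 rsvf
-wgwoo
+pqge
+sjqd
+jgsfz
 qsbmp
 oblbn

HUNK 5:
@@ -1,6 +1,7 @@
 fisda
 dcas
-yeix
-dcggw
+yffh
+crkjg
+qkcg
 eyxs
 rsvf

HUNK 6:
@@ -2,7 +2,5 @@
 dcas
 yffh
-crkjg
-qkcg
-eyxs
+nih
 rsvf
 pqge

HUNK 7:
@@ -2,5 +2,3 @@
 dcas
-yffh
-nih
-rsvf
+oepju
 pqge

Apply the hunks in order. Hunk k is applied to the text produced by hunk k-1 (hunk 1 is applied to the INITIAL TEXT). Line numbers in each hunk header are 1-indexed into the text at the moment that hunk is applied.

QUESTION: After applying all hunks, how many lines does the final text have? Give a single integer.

Answer: 9

Derivation:
Hunk 1: at line 6 remove [xsouh,wag] add [wgwoo,qsbmp,oblbn] -> 10 lines: fisda dcas plp bybh eyxs rsvf wgwoo qsbmp oblbn lsly
Hunk 2: at line 1 remove [plp] add [tde,dwdq] -> 11 lines: fisda dcas tde dwdq bybh eyxs rsvf wgwoo qsbmp oblbn lsly
Hunk 3: at line 1 remove [tde,dwdq,bybh] add [yeix,dcggw] -> 10 lines: fisda dcas yeix dcggw eyxs rsvf wgwoo qsbmp oblbn lsly
Hunk 4: at line 5 remove [wgwoo] add [pqge,sjqd,jgsfz] -> 12 lines: fisda dcas yeix dcggw eyxs rsvf pqge sjqd jgsfz qsbmp oblbn lsly
Hunk 5: at line 1 remove [yeix,dcggw] add [yffh,crkjg,qkcg] -> 13 lines: fisda dcas yffh crkjg qkcg eyxs rsvf pqge sjqd jgsfz qsbmp oblbn lsly
Hunk 6: at line 2 remove [crkjg,qkcg,eyxs] add [nih] -> 11 lines: fisda dcas yffh nih rsvf pqge sjqd jgsfz qsbmp oblbn lsly
Hunk 7: at line 2 remove [yffh,nih,rsvf] add [oepju] -> 9 lines: fisda dcas oepju pqge sjqd jgsfz qsbmp oblbn lsly
Final line count: 9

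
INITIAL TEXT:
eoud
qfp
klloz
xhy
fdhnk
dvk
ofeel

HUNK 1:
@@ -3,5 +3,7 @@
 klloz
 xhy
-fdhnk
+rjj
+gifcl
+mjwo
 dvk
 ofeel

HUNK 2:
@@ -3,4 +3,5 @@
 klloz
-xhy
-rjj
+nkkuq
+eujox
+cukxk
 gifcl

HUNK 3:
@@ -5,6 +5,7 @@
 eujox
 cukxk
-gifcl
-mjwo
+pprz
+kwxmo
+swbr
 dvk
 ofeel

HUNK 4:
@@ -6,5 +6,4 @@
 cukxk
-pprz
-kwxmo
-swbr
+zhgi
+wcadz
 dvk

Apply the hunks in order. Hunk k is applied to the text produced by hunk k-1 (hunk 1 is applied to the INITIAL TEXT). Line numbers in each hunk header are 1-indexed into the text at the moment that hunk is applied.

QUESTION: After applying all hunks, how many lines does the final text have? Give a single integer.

Hunk 1: at line 3 remove [fdhnk] add [rjj,gifcl,mjwo] -> 9 lines: eoud qfp klloz xhy rjj gifcl mjwo dvk ofeel
Hunk 2: at line 3 remove [xhy,rjj] add [nkkuq,eujox,cukxk] -> 10 lines: eoud qfp klloz nkkuq eujox cukxk gifcl mjwo dvk ofeel
Hunk 3: at line 5 remove [gifcl,mjwo] add [pprz,kwxmo,swbr] -> 11 lines: eoud qfp klloz nkkuq eujox cukxk pprz kwxmo swbr dvk ofeel
Hunk 4: at line 6 remove [pprz,kwxmo,swbr] add [zhgi,wcadz] -> 10 lines: eoud qfp klloz nkkuq eujox cukxk zhgi wcadz dvk ofeel
Final line count: 10

Answer: 10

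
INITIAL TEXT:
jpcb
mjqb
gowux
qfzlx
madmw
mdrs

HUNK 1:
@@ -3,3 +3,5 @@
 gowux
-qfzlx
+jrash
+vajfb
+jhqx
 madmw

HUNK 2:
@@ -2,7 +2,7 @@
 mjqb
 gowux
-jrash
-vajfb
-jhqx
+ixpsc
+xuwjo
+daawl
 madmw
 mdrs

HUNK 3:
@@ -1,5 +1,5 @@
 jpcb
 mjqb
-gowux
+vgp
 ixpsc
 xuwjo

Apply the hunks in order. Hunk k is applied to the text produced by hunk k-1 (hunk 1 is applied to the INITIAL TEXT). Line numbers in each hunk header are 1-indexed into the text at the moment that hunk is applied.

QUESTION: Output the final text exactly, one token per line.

Answer: jpcb
mjqb
vgp
ixpsc
xuwjo
daawl
madmw
mdrs

Derivation:
Hunk 1: at line 3 remove [qfzlx] add [jrash,vajfb,jhqx] -> 8 lines: jpcb mjqb gowux jrash vajfb jhqx madmw mdrs
Hunk 2: at line 2 remove [jrash,vajfb,jhqx] add [ixpsc,xuwjo,daawl] -> 8 lines: jpcb mjqb gowux ixpsc xuwjo daawl madmw mdrs
Hunk 3: at line 1 remove [gowux] add [vgp] -> 8 lines: jpcb mjqb vgp ixpsc xuwjo daawl madmw mdrs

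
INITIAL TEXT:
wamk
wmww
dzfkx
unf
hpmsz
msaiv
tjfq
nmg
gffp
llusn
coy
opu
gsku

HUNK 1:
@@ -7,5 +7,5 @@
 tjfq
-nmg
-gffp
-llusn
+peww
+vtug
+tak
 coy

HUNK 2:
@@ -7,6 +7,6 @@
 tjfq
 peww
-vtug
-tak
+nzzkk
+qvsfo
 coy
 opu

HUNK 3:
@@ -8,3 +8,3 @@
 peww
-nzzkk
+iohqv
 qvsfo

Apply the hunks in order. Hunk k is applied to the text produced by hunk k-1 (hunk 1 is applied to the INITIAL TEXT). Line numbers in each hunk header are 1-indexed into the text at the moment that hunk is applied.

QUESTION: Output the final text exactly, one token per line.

Answer: wamk
wmww
dzfkx
unf
hpmsz
msaiv
tjfq
peww
iohqv
qvsfo
coy
opu
gsku

Derivation:
Hunk 1: at line 7 remove [nmg,gffp,llusn] add [peww,vtug,tak] -> 13 lines: wamk wmww dzfkx unf hpmsz msaiv tjfq peww vtug tak coy opu gsku
Hunk 2: at line 7 remove [vtug,tak] add [nzzkk,qvsfo] -> 13 lines: wamk wmww dzfkx unf hpmsz msaiv tjfq peww nzzkk qvsfo coy opu gsku
Hunk 3: at line 8 remove [nzzkk] add [iohqv] -> 13 lines: wamk wmww dzfkx unf hpmsz msaiv tjfq peww iohqv qvsfo coy opu gsku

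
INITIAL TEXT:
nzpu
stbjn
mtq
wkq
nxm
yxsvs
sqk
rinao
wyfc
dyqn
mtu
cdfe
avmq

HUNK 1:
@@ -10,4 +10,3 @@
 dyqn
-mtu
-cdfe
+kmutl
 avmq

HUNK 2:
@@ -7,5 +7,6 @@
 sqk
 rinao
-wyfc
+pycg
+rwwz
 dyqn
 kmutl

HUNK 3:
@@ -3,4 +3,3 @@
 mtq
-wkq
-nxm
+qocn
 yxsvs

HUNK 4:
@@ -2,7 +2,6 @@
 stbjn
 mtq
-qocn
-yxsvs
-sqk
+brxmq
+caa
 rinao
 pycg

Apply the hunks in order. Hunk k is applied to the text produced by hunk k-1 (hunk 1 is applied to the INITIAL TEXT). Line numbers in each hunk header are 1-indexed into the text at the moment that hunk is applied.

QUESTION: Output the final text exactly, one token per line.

Answer: nzpu
stbjn
mtq
brxmq
caa
rinao
pycg
rwwz
dyqn
kmutl
avmq

Derivation:
Hunk 1: at line 10 remove [mtu,cdfe] add [kmutl] -> 12 lines: nzpu stbjn mtq wkq nxm yxsvs sqk rinao wyfc dyqn kmutl avmq
Hunk 2: at line 7 remove [wyfc] add [pycg,rwwz] -> 13 lines: nzpu stbjn mtq wkq nxm yxsvs sqk rinao pycg rwwz dyqn kmutl avmq
Hunk 3: at line 3 remove [wkq,nxm] add [qocn] -> 12 lines: nzpu stbjn mtq qocn yxsvs sqk rinao pycg rwwz dyqn kmutl avmq
Hunk 4: at line 2 remove [qocn,yxsvs,sqk] add [brxmq,caa] -> 11 lines: nzpu stbjn mtq brxmq caa rinao pycg rwwz dyqn kmutl avmq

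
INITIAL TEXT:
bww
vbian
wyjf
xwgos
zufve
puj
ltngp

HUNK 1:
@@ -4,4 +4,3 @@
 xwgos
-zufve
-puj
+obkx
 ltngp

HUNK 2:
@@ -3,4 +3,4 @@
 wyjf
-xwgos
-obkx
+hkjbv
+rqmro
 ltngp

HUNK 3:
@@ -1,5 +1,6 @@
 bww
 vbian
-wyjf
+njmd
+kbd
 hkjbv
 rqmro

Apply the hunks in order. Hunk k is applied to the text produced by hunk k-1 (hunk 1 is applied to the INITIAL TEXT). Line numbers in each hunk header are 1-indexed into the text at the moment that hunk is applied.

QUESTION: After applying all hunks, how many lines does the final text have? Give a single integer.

Answer: 7

Derivation:
Hunk 1: at line 4 remove [zufve,puj] add [obkx] -> 6 lines: bww vbian wyjf xwgos obkx ltngp
Hunk 2: at line 3 remove [xwgos,obkx] add [hkjbv,rqmro] -> 6 lines: bww vbian wyjf hkjbv rqmro ltngp
Hunk 3: at line 1 remove [wyjf] add [njmd,kbd] -> 7 lines: bww vbian njmd kbd hkjbv rqmro ltngp
Final line count: 7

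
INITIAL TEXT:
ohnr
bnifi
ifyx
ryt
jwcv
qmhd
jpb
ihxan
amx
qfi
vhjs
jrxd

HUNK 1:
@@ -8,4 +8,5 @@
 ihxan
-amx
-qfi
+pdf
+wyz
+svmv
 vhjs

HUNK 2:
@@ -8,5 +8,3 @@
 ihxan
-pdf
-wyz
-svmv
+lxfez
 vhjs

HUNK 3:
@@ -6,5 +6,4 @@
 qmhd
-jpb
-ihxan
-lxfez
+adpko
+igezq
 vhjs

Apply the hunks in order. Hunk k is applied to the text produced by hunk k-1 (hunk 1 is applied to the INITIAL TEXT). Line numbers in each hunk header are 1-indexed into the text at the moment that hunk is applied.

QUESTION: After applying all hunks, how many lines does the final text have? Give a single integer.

Hunk 1: at line 8 remove [amx,qfi] add [pdf,wyz,svmv] -> 13 lines: ohnr bnifi ifyx ryt jwcv qmhd jpb ihxan pdf wyz svmv vhjs jrxd
Hunk 2: at line 8 remove [pdf,wyz,svmv] add [lxfez] -> 11 lines: ohnr bnifi ifyx ryt jwcv qmhd jpb ihxan lxfez vhjs jrxd
Hunk 3: at line 6 remove [jpb,ihxan,lxfez] add [adpko,igezq] -> 10 lines: ohnr bnifi ifyx ryt jwcv qmhd adpko igezq vhjs jrxd
Final line count: 10

Answer: 10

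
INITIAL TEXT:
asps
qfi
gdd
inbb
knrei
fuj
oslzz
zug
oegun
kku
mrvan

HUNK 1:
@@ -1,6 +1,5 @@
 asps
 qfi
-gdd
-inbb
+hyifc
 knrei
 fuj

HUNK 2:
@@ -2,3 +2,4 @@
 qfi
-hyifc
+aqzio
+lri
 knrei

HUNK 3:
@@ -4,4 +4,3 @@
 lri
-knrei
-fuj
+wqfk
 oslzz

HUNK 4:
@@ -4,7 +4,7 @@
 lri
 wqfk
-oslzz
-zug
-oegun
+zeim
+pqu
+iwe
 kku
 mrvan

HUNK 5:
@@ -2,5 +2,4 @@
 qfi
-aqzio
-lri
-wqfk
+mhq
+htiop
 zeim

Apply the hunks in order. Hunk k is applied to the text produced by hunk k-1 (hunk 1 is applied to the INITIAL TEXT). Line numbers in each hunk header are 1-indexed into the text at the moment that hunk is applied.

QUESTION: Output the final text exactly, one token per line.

Answer: asps
qfi
mhq
htiop
zeim
pqu
iwe
kku
mrvan

Derivation:
Hunk 1: at line 1 remove [gdd,inbb] add [hyifc] -> 10 lines: asps qfi hyifc knrei fuj oslzz zug oegun kku mrvan
Hunk 2: at line 2 remove [hyifc] add [aqzio,lri] -> 11 lines: asps qfi aqzio lri knrei fuj oslzz zug oegun kku mrvan
Hunk 3: at line 4 remove [knrei,fuj] add [wqfk] -> 10 lines: asps qfi aqzio lri wqfk oslzz zug oegun kku mrvan
Hunk 4: at line 4 remove [oslzz,zug,oegun] add [zeim,pqu,iwe] -> 10 lines: asps qfi aqzio lri wqfk zeim pqu iwe kku mrvan
Hunk 5: at line 2 remove [aqzio,lri,wqfk] add [mhq,htiop] -> 9 lines: asps qfi mhq htiop zeim pqu iwe kku mrvan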